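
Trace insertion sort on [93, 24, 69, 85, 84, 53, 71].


Initial: [93, 24, 69, 85, 84, 53, 71]
Insert 24: [24, 93, 69, 85, 84, 53, 71]
Insert 69: [24, 69, 93, 85, 84, 53, 71]
Insert 85: [24, 69, 85, 93, 84, 53, 71]
Insert 84: [24, 69, 84, 85, 93, 53, 71]
Insert 53: [24, 53, 69, 84, 85, 93, 71]
Insert 71: [24, 53, 69, 71, 84, 85, 93]

Sorted: [24, 53, 69, 71, 84, 85, 93]


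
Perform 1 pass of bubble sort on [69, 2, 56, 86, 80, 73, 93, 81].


Initial: [69, 2, 56, 86, 80, 73, 93, 81]
Pass 1: [2, 56, 69, 80, 73, 86, 81, 93] (5 swaps)

After 1 pass: [2, 56, 69, 80, 73, 86, 81, 93]


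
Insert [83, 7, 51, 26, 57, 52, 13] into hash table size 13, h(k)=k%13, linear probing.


Insert 83: h=5 -> slot 5
Insert 7: h=7 -> slot 7
Insert 51: h=12 -> slot 12
Insert 26: h=0 -> slot 0
Insert 57: h=5, 1 probes -> slot 6
Insert 52: h=0, 1 probes -> slot 1
Insert 13: h=0, 2 probes -> slot 2

Table: [26, 52, 13, None, None, 83, 57, 7, None, None, None, None, 51]


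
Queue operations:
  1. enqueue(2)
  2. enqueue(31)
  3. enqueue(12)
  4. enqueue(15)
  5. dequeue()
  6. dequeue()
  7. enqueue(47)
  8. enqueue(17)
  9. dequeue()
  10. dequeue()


enqueue(2) -> [2]
enqueue(31) -> [2, 31]
enqueue(12) -> [2, 31, 12]
enqueue(15) -> [2, 31, 12, 15]
dequeue()->2, [31, 12, 15]
dequeue()->31, [12, 15]
enqueue(47) -> [12, 15, 47]
enqueue(17) -> [12, 15, 47, 17]
dequeue()->12, [15, 47, 17]
dequeue()->15, [47, 17]

Final queue: [47, 17]


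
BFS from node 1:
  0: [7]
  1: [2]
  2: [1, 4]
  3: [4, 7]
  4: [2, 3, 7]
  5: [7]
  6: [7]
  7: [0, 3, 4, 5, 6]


Visit 1, enqueue [2]
Visit 2, enqueue [4]
Visit 4, enqueue [3, 7]
Visit 3, enqueue []
Visit 7, enqueue [0, 5, 6]
Visit 0, enqueue []
Visit 5, enqueue []
Visit 6, enqueue []

BFS order: [1, 2, 4, 3, 7, 0, 5, 6]


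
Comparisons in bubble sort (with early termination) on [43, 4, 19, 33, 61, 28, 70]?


Algorithm: bubble sort (with early termination)
Input: [43, 4, 19, 33, 61, 28, 70]
Sorted: [4, 19, 28, 33, 43, 61, 70]

18


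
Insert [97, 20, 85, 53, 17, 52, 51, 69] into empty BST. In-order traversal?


Insert 97: root
Insert 20: L from 97
Insert 85: L from 97 -> R from 20
Insert 53: L from 97 -> R from 20 -> L from 85
Insert 17: L from 97 -> L from 20
Insert 52: L from 97 -> R from 20 -> L from 85 -> L from 53
Insert 51: L from 97 -> R from 20 -> L from 85 -> L from 53 -> L from 52
Insert 69: L from 97 -> R from 20 -> L from 85 -> R from 53

In-order: [17, 20, 51, 52, 53, 69, 85, 97]


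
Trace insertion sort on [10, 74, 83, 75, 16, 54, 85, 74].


Initial: [10, 74, 83, 75, 16, 54, 85, 74]
Insert 74: [10, 74, 83, 75, 16, 54, 85, 74]
Insert 83: [10, 74, 83, 75, 16, 54, 85, 74]
Insert 75: [10, 74, 75, 83, 16, 54, 85, 74]
Insert 16: [10, 16, 74, 75, 83, 54, 85, 74]
Insert 54: [10, 16, 54, 74, 75, 83, 85, 74]
Insert 85: [10, 16, 54, 74, 75, 83, 85, 74]
Insert 74: [10, 16, 54, 74, 74, 75, 83, 85]

Sorted: [10, 16, 54, 74, 74, 75, 83, 85]


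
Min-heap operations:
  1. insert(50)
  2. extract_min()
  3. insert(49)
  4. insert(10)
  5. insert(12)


insert(50) -> [50]
extract_min()->50, []
insert(49) -> [49]
insert(10) -> [10, 49]
insert(12) -> [10, 49, 12]

Final heap: [10, 49, 12]


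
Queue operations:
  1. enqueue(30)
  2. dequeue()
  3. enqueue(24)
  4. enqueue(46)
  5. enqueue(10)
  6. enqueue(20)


enqueue(30) -> [30]
dequeue()->30, []
enqueue(24) -> [24]
enqueue(46) -> [24, 46]
enqueue(10) -> [24, 46, 10]
enqueue(20) -> [24, 46, 10, 20]

Final queue: [24, 46, 10, 20]


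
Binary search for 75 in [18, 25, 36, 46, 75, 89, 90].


Step 1: lo=0, hi=6, mid=3, val=46
Step 2: lo=4, hi=6, mid=5, val=89
Step 3: lo=4, hi=4, mid=4, val=75

Found at index 4


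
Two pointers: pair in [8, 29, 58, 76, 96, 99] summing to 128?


lo=0(8)+hi=5(99)=107
lo=1(29)+hi=5(99)=128

Yes: 29+99=128


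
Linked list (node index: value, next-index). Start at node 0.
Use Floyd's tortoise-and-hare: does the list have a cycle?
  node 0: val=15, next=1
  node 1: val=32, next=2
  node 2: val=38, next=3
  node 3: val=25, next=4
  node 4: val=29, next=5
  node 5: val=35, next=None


Floyd's tortoise (slow, +1) and hare (fast, +2):
  init: slow=0, fast=0
  step 1: slow=1, fast=2
  step 2: slow=2, fast=4
  step 3: fast 4->5->None, no cycle

Cycle: no


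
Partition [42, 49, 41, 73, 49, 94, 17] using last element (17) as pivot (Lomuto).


Pivot: 17
Place pivot at 0: [17, 49, 41, 73, 49, 94, 42]

Partitioned: [17, 49, 41, 73, 49, 94, 42]


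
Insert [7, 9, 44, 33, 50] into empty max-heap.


Insert 7: [7]
Insert 9: [9, 7]
Insert 44: [44, 7, 9]
Insert 33: [44, 33, 9, 7]
Insert 50: [50, 44, 9, 7, 33]

Final heap: [50, 44, 9, 7, 33]


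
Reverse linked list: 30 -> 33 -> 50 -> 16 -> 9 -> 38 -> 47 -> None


Step 1: curr=30, set curr.next=prev(None) | reversed so far: 30
Step 2: curr=33, set curr.next=prev(30) | reversed so far: 33 -> 30
Step 3: curr=50, set curr.next=prev(33) | reversed so far: 50 -> 33 -> 30
Step 4: curr=16, set curr.next=prev(50) | reversed so far: 16 -> 50 -> 33 -> 30
Step 5: curr=9, set curr.next=prev(16) | reversed so far: 9 -> 16 -> 50 -> 33 -> 30
Step 6: curr=38, set curr.next=prev(9) | reversed so far: 38 -> 9 -> 16 -> 50 -> 33 -> 30
Step 7: curr=47, set curr.next=prev(38) | reversed so far: 47 -> 38 -> 9 -> 16 -> 50 -> 33 -> 30

47 -> 38 -> 9 -> 16 -> 50 -> 33 -> 30 -> None


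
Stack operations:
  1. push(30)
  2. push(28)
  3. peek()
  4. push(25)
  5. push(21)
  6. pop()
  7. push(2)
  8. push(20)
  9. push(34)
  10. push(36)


push(30) -> [30]
push(28) -> [30, 28]
peek()->28
push(25) -> [30, 28, 25]
push(21) -> [30, 28, 25, 21]
pop()->21, [30, 28, 25]
push(2) -> [30, 28, 25, 2]
push(20) -> [30, 28, 25, 2, 20]
push(34) -> [30, 28, 25, 2, 20, 34]
push(36) -> [30, 28, 25, 2, 20, 34, 36]

Final stack: [30, 28, 25, 2, 20, 34, 36]


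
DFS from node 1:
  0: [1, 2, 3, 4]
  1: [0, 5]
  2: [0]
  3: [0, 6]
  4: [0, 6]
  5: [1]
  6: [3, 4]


Visit 1, push [5, 0]
Visit 0, push [4, 3, 2]
Visit 2, push []
Visit 3, push [6]
Visit 6, push [4]
Visit 4, push []
Visit 5, push []

DFS order: [1, 0, 2, 3, 6, 4, 5]


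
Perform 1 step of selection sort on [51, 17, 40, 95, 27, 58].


Initial: [51, 17, 40, 95, 27, 58]
Step 1: min=17 at 1
  Swap: [17, 51, 40, 95, 27, 58]

After 1 step: [17, 51, 40, 95, 27, 58]


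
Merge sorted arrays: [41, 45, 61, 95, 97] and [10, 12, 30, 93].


Take 10 from B
Take 12 from B
Take 30 from B
Take 41 from A
Take 45 from A
Take 61 from A
Take 93 from B

Merged: [10, 12, 30, 41, 45, 61, 93, 95, 97]


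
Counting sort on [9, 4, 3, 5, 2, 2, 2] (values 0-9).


Input: [9, 4, 3, 5, 2, 2, 2]
Counts: [0, 0, 3, 1, 1, 1, 0, 0, 0, 1]

Sorted: [2, 2, 2, 3, 4, 5, 9]


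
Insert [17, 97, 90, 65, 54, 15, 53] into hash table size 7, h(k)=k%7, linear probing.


Insert 17: h=3 -> slot 3
Insert 97: h=6 -> slot 6
Insert 90: h=6, 1 probes -> slot 0
Insert 65: h=2 -> slot 2
Insert 54: h=5 -> slot 5
Insert 15: h=1 -> slot 1
Insert 53: h=4 -> slot 4

Table: [90, 15, 65, 17, 53, 54, 97]


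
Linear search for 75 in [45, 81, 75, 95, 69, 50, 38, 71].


i=0: 45!=75
i=1: 81!=75
i=2: 75==75 found!

Found at 2, 3 comps


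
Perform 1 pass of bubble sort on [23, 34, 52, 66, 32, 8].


Initial: [23, 34, 52, 66, 32, 8]
Pass 1: [23, 34, 52, 32, 8, 66] (2 swaps)

After 1 pass: [23, 34, 52, 32, 8, 66]


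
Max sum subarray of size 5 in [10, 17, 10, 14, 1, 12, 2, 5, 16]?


[0:5]: 52
[1:6]: 54
[2:7]: 39
[3:8]: 34
[4:9]: 36

Max: 54 at [1:6]


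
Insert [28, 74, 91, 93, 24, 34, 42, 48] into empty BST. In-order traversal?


Insert 28: root
Insert 74: R from 28
Insert 91: R from 28 -> R from 74
Insert 93: R from 28 -> R from 74 -> R from 91
Insert 24: L from 28
Insert 34: R from 28 -> L from 74
Insert 42: R from 28 -> L from 74 -> R from 34
Insert 48: R from 28 -> L from 74 -> R from 34 -> R from 42

In-order: [24, 28, 34, 42, 48, 74, 91, 93]


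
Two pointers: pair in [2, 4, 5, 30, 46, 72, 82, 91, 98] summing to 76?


lo=0(2)+hi=8(98)=100
lo=0(2)+hi=7(91)=93
lo=0(2)+hi=6(82)=84
lo=0(2)+hi=5(72)=74
lo=1(4)+hi=5(72)=76

Yes: 4+72=76


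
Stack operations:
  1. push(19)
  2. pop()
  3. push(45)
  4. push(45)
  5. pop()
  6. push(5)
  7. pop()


push(19) -> [19]
pop()->19, []
push(45) -> [45]
push(45) -> [45, 45]
pop()->45, [45]
push(5) -> [45, 5]
pop()->5, [45]

Final stack: [45]


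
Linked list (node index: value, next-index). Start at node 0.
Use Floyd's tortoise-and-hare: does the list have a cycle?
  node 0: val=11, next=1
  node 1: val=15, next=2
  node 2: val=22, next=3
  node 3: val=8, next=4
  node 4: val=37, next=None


Floyd's tortoise (slow, +1) and hare (fast, +2):
  init: slow=0, fast=0
  step 1: slow=1, fast=2
  step 2: slow=2, fast=4
  step 3: fast -> None, no cycle

Cycle: no


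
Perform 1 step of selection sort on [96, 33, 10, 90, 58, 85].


Initial: [96, 33, 10, 90, 58, 85]
Step 1: min=10 at 2
  Swap: [10, 33, 96, 90, 58, 85]

After 1 step: [10, 33, 96, 90, 58, 85]


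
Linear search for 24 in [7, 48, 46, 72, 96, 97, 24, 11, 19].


i=0: 7!=24
i=1: 48!=24
i=2: 46!=24
i=3: 72!=24
i=4: 96!=24
i=5: 97!=24
i=6: 24==24 found!

Found at 6, 7 comps


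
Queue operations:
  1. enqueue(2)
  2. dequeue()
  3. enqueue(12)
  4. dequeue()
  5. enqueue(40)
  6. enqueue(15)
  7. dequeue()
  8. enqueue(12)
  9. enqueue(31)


enqueue(2) -> [2]
dequeue()->2, []
enqueue(12) -> [12]
dequeue()->12, []
enqueue(40) -> [40]
enqueue(15) -> [40, 15]
dequeue()->40, [15]
enqueue(12) -> [15, 12]
enqueue(31) -> [15, 12, 31]

Final queue: [15, 12, 31]


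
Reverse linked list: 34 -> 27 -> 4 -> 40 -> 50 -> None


Step 1: curr=34, set curr.next=prev(None) | reversed so far: 34
Step 2: curr=27, set curr.next=prev(34) | reversed so far: 27 -> 34
Step 3: curr=4, set curr.next=prev(27) | reversed so far: 4 -> 27 -> 34
Step 4: curr=40, set curr.next=prev(4) | reversed so far: 40 -> 4 -> 27 -> 34
Step 5: curr=50, set curr.next=prev(40) | reversed so far: 50 -> 40 -> 4 -> 27 -> 34

50 -> 40 -> 4 -> 27 -> 34 -> None


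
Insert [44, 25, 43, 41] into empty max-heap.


Insert 44: [44]
Insert 25: [44, 25]
Insert 43: [44, 25, 43]
Insert 41: [44, 41, 43, 25]

Final heap: [44, 41, 43, 25]


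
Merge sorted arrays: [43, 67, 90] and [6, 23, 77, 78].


Take 6 from B
Take 23 from B
Take 43 from A
Take 67 from A
Take 77 from B
Take 78 from B

Merged: [6, 23, 43, 67, 77, 78, 90]


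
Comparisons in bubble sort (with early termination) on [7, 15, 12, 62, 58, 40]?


Algorithm: bubble sort (with early termination)
Input: [7, 15, 12, 62, 58, 40]
Sorted: [7, 12, 15, 40, 58, 62]

12


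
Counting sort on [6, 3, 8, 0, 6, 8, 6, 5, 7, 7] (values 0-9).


Input: [6, 3, 8, 0, 6, 8, 6, 5, 7, 7]
Counts: [1, 0, 0, 1, 0, 1, 3, 2, 2, 0]

Sorted: [0, 3, 5, 6, 6, 6, 7, 7, 8, 8]


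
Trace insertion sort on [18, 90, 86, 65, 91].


Initial: [18, 90, 86, 65, 91]
Insert 90: [18, 90, 86, 65, 91]
Insert 86: [18, 86, 90, 65, 91]
Insert 65: [18, 65, 86, 90, 91]
Insert 91: [18, 65, 86, 90, 91]

Sorted: [18, 65, 86, 90, 91]


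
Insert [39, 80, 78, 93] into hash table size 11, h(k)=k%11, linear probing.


Insert 39: h=6 -> slot 6
Insert 80: h=3 -> slot 3
Insert 78: h=1 -> slot 1
Insert 93: h=5 -> slot 5

Table: [None, 78, None, 80, None, 93, 39, None, None, None, None]


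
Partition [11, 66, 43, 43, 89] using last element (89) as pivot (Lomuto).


Pivot: 89
  11 <= 89: advance i (no swap)
  66 <= 89: advance i (no swap)
  43 <= 89: advance i (no swap)
  43 <= 89: advance i (no swap)
Place pivot at 4: [11, 66, 43, 43, 89]

Partitioned: [11, 66, 43, 43, 89]


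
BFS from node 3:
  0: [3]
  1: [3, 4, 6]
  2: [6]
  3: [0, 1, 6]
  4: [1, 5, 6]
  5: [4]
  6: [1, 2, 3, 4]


Visit 3, enqueue [0, 1, 6]
Visit 0, enqueue []
Visit 1, enqueue [4]
Visit 6, enqueue [2]
Visit 4, enqueue [5]
Visit 2, enqueue []
Visit 5, enqueue []

BFS order: [3, 0, 1, 6, 4, 2, 5]


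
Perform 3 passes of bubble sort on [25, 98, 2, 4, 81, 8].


Initial: [25, 98, 2, 4, 81, 8]
Pass 1: [25, 2, 4, 81, 8, 98] (4 swaps)
Pass 2: [2, 4, 25, 8, 81, 98] (3 swaps)
Pass 3: [2, 4, 8, 25, 81, 98] (1 swaps)

After 3 passes: [2, 4, 8, 25, 81, 98]


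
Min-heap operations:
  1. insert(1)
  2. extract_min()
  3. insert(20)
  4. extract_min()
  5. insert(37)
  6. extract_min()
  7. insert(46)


insert(1) -> [1]
extract_min()->1, []
insert(20) -> [20]
extract_min()->20, []
insert(37) -> [37]
extract_min()->37, []
insert(46) -> [46]

Final heap: [46]


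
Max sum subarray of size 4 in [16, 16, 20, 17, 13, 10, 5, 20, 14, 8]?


[0:4]: 69
[1:5]: 66
[2:6]: 60
[3:7]: 45
[4:8]: 48
[5:9]: 49
[6:10]: 47

Max: 69 at [0:4]


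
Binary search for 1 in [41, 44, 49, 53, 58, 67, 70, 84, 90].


Step 1: lo=0, hi=8, mid=4, val=58
Step 2: lo=0, hi=3, mid=1, val=44
Step 3: lo=0, hi=0, mid=0, val=41

Not found


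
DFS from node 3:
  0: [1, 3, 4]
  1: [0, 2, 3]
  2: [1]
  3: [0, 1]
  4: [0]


Visit 3, push [1, 0]
Visit 0, push [4, 1]
Visit 1, push [2]
Visit 2, push []
Visit 4, push []

DFS order: [3, 0, 1, 2, 4]


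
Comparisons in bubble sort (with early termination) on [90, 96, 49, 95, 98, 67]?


Algorithm: bubble sort (with early termination)
Input: [90, 96, 49, 95, 98, 67]
Sorted: [49, 67, 90, 95, 96, 98]

15


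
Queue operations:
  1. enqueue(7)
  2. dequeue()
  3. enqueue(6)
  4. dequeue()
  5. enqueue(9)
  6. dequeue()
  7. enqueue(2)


enqueue(7) -> [7]
dequeue()->7, []
enqueue(6) -> [6]
dequeue()->6, []
enqueue(9) -> [9]
dequeue()->9, []
enqueue(2) -> [2]

Final queue: [2]


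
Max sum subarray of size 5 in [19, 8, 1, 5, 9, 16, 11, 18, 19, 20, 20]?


[0:5]: 42
[1:6]: 39
[2:7]: 42
[3:8]: 59
[4:9]: 73
[5:10]: 84
[6:11]: 88

Max: 88 at [6:11]


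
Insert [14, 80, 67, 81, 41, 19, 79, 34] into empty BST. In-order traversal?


Insert 14: root
Insert 80: R from 14
Insert 67: R from 14 -> L from 80
Insert 81: R from 14 -> R from 80
Insert 41: R from 14 -> L from 80 -> L from 67
Insert 19: R from 14 -> L from 80 -> L from 67 -> L from 41
Insert 79: R from 14 -> L from 80 -> R from 67
Insert 34: R from 14 -> L from 80 -> L from 67 -> L from 41 -> R from 19

In-order: [14, 19, 34, 41, 67, 79, 80, 81]


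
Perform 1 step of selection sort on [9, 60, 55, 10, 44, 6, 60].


Initial: [9, 60, 55, 10, 44, 6, 60]
Step 1: min=6 at 5
  Swap: [6, 60, 55, 10, 44, 9, 60]

After 1 step: [6, 60, 55, 10, 44, 9, 60]


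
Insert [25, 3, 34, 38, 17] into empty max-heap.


Insert 25: [25]
Insert 3: [25, 3]
Insert 34: [34, 3, 25]
Insert 38: [38, 34, 25, 3]
Insert 17: [38, 34, 25, 3, 17]

Final heap: [38, 34, 25, 3, 17]


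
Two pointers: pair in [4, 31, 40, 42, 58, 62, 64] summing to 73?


lo=0(4)+hi=6(64)=68
lo=1(31)+hi=6(64)=95
lo=1(31)+hi=5(62)=93
lo=1(31)+hi=4(58)=89
lo=1(31)+hi=3(42)=73

Yes: 31+42=73


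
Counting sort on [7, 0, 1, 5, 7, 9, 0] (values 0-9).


Input: [7, 0, 1, 5, 7, 9, 0]
Counts: [2, 1, 0, 0, 0, 1, 0, 2, 0, 1]

Sorted: [0, 0, 1, 5, 7, 7, 9]


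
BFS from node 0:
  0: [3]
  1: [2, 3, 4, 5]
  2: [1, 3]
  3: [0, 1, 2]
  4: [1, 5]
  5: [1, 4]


Visit 0, enqueue [3]
Visit 3, enqueue [1, 2]
Visit 1, enqueue [4, 5]
Visit 2, enqueue []
Visit 4, enqueue []
Visit 5, enqueue []

BFS order: [0, 3, 1, 2, 4, 5]


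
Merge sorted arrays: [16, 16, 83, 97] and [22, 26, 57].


Take 16 from A
Take 16 from A
Take 22 from B
Take 26 from B
Take 57 from B

Merged: [16, 16, 22, 26, 57, 83, 97]


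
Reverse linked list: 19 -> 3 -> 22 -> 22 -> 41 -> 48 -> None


Step 1: curr=19, set curr.next=prev(None) | reversed so far: 19
Step 2: curr=3, set curr.next=prev(19) | reversed so far: 3 -> 19
Step 3: curr=22, set curr.next=prev(3) | reversed so far: 22 -> 3 -> 19
Step 4: curr=22, set curr.next=prev(22) | reversed so far: 22 -> 22 -> 3 -> 19
Step 5: curr=41, set curr.next=prev(22) | reversed so far: 41 -> 22 -> 22 -> 3 -> 19
Step 6: curr=48, set curr.next=prev(41) | reversed so far: 48 -> 41 -> 22 -> 22 -> 3 -> 19

48 -> 41 -> 22 -> 22 -> 3 -> 19 -> None


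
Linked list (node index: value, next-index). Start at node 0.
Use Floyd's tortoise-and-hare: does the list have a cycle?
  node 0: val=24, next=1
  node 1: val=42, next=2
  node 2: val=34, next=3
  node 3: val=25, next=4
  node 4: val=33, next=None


Floyd's tortoise (slow, +1) and hare (fast, +2):
  init: slow=0, fast=0
  step 1: slow=1, fast=2
  step 2: slow=2, fast=4
  step 3: fast -> None, no cycle

Cycle: no


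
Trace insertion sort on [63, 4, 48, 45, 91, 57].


Initial: [63, 4, 48, 45, 91, 57]
Insert 4: [4, 63, 48, 45, 91, 57]
Insert 48: [4, 48, 63, 45, 91, 57]
Insert 45: [4, 45, 48, 63, 91, 57]
Insert 91: [4, 45, 48, 63, 91, 57]
Insert 57: [4, 45, 48, 57, 63, 91]

Sorted: [4, 45, 48, 57, 63, 91]


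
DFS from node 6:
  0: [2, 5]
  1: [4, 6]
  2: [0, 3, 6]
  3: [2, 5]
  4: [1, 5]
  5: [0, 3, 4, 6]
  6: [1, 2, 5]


Visit 6, push [5, 2, 1]
Visit 1, push [4]
Visit 4, push [5]
Visit 5, push [3, 0]
Visit 0, push [2]
Visit 2, push [3]
Visit 3, push []

DFS order: [6, 1, 4, 5, 0, 2, 3]


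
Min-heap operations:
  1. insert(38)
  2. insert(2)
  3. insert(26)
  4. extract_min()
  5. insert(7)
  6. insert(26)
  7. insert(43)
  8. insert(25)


insert(38) -> [38]
insert(2) -> [2, 38]
insert(26) -> [2, 38, 26]
extract_min()->2, [26, 38]
insert(7) -> [7, 38, 26]
insert(26) -> [7, 26, 26, 38]
insert(43) -> [7, 26, 26, 38, 43]
insert(25) -> [7, 26, 25, 38, 43, 26]

Final heap: [7, 26, 25, 38, 43, 26]


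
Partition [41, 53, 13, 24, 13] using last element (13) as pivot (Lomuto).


Pivot: 13
  13 <= 13: swap -> [13, 53, 41, 24, 13]
Place pivot at 1: [13, 13, 41, 24, 53]

Partitioned: [13, 13, 41, 24, 53]


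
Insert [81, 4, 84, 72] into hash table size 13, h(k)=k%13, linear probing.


Insert 81: h=3 -> slot 3
Insert 4: h=4 -> slot 4
Insert 84: h=6 -> slot 6
Insert 72: h=7 -> slot 7

Table: [None, None, None, 81, 4, None, 84, 72, None, None, None, None, None]


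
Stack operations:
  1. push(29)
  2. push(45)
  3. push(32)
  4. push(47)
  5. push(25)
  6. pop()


push(29) -> [29]
push(45) -> [29, 45]
push(32) -> [29, 45, 32]
push(47) -> [29, 45, 32, 47]
push(25) -> [29, 45, 32, 47, 25]
pop()->25, [29, 45, 32, 47]

Final stack: [29, 45, 32, 47]


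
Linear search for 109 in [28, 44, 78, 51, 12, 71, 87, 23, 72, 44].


i=0: 28!=109
i=1: 44!=109
i=2: 78!=109
i=3: 51!=109
i=4: 12!=109
i=5: 71!=109
i=6: 87!=109
i=7: 23!=109
i=8: 72!=109
i=9: 44!=109

Not found, 10 comps


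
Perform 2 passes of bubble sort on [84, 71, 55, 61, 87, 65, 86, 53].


Initial: [84, 71, 55, 61, 87, 65, 86, 53]
Pass 1: [71, 55, 61, 84, 65, 86, 53, 87] (6 swaps)
Pass 2: [55, 61, 71, 65, 84, 53, 86, 87] (4 swaps)

After 2 passes: [55, 61, 71, 65, 84, 53, 86, 87]


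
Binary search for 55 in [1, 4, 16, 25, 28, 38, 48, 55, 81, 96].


Step 1: lo=0, hi=9, mid=4, val=28
Step 2: lo=5, hi=9, mid=7, val=55

Found at index 7


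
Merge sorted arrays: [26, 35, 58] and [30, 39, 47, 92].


Take 26 from A
Take 30 from B
Take 35 from A
Take 39 from B
Take 47 from B
Take 58 from A

Merged: [26, 30, 35, 39, 47, 58, 92]


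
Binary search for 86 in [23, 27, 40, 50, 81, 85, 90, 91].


Step 1: lo=0, hi=7, mid=3, val=50
Step 2: lo=4, hi=7, mid=5, val=85
Step 3: lo=6, hi=7, mid=6, val=90

Not found


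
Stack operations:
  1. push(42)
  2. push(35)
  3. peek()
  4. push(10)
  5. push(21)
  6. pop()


push(42) -> [42]
push(35) -> [42, 35]
peek()->35
push(10) -> [42, 35, 10]
push(21) -> [42, 35, 10, 21]
pop()->21, [42, 35, 10]

Final stack: [42, 35, 10]


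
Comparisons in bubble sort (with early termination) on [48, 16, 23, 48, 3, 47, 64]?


Algorithm: bubble sort (with early termination)
Input: [48, 16, 23, 48, 3, 47, 64]
Sorted: [3, 16, 23, 47, 48, 48, 64]

20


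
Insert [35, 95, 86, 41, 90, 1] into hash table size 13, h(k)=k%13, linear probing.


Insert 35: h=9 -> slot 9
Insert 95: h=4 -> slot 4
Insert 86: h=8 -> slot 8
Insert 41: h=2 -> slot 2
Insert 90: h=12 -> slot 12
Insert 1: h=1 -> slot 1

Table: [None, 1, 41, None, 95, None, None, None, 86, 35, None, None, 90]


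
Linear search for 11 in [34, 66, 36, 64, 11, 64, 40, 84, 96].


i=0: 34!=11
i=1: 66!=11
i=2: 36!=11
i=3: 64!=11
i=4: 11==11 found!

Found at 4, 5 comps


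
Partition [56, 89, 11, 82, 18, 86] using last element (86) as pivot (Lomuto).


Pivot: 86
  56 <= 86: advance i (no swap)
  11 <= 86: swap -> [56, 11, 89, 82, 18, 86]
  82 <= 86: swap -> [56, 11, 82, 89, 18, 86]
  18 <= 86: swap -> [56, 11, 82, 18, 89, 86]
Place pivot at 4: [56, 11, 82, 18, 86, 89]

Partitioned: [56, 11, 82, 18, 86, 89]


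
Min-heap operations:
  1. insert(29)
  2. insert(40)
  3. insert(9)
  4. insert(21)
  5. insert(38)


insert(29) -> [29]
insert(40) -> [29, 40]
insert(9) -> [9, 40, 29]
insert(21) -> [9, 21, 29, 40]
insert(38) -> [9, 21, 29, 40, 38]

Final heap: [9, 21, 29, 40, 38]


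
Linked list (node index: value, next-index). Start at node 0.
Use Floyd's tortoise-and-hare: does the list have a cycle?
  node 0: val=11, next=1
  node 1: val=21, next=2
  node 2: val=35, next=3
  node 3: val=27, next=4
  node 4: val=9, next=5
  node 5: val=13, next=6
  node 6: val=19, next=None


Floyd's tortoise (slow, +1) and hare (fast, +2):
  init: slow=0, fast=0
  step 1: slow=1, fast=2
  step 2: slow=2, fast=4
  step 3: slow=3, fast=6
  step 4: fast -> None, no cycle

Cycle: no


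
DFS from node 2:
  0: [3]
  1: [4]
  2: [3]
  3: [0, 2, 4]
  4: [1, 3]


Visit 2, push [3]
Visit 3, push [4, 0]
Visit 0, push []
Visit 4, push [1]
Visit 1, push []

DFS order: [2, 3, 0, 4, 1]


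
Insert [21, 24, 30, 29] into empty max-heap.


Insert 21: [21]
Insert 24: [24, 21]
Insert 30: [30, 21, 24]
Insert 29: [30, 29, 24, 21]

Final heap: [30, 29, 24, 21]


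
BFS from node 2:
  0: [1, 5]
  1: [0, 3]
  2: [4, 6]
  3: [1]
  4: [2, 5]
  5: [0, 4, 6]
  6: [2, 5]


Visit 2, enqueue [4, 6]
Visit 4, enqueue [5]
Visit 6, enqueue []
Visit 5, enqueue [0]
Visit 0, enqueue [1]
Visit 1, enqueue [3]
Visit 3, enqueue []

BFS order: [2, 4, 6, 5, 0, 1, 3]


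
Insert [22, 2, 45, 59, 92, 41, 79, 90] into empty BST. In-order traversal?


Insert 22: root
Insert 2: L from 22
Insert 45: R from 22
Insert 59: R from 22 -> R from 45
Insert 92: R from 22 -> R from 45 -> R from 59
Insert 41: R from 22 -> L from 45
Insert 79: R from 22 -> R from 45 -> R from 59 -> L from 92
Insert 90: R from 22 -> R from 45 -> R from 59 -> L from 92 -> R from 79

In-order: [2, 22, 41, 45, 59, 79, 90, 92]


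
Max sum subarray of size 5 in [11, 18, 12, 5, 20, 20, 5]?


[0:5]: 66
[1:6]: 75
[2:7]: 62

Max: 75 at [1:6]


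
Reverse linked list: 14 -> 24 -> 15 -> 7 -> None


Step 1: curr=14, set curr.next=prev(None) | reversed so far: 14
Step 2: curr=24, set curr.next=prev(14) | reversed so far: 24 -> 14
Step 3: curr=15, set curr.next=prev(24) | reversed so far: 15 -> 24 -> 14
Step 4: curr=7, set curr.next=prev(15) | reversed so far: 7 -> 15 -> 24 -> 14

7 -> 15 -> 24 -> 14 -> None


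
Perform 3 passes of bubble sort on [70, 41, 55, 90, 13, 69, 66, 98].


Initial: [70, 41, 55, 90, 13, 69, 66, 98]
Pass 1: [41, 55, 70, 13, 69, 66, 90, 98] (5 swaps)
Pass 2: [41, 55, 13, 69, 66, 70, 90, 98] (3 swaps)
Pass 3: [41, 13, 55, 66, 69, 70, 90, 98] (2 swaps)

After 3 passes: [41, 13, 55, 66, 69, 70, 90, 98]


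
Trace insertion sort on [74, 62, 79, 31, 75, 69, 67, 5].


Initial: [74, 62, 79, 31, 75, 69, 67, 5]
Insert 62: [62, 74, 79, 31, 75, 69, 67, 5]
Insert 79: [62, 74, 79, 31, 75, 69, 67, 5]
Insert 31: [31, 62, 74, 79, 75, 69, 67, 5]
Insert 75: [31, 62, 74, 75, 79, 69, 67, 5]
Insert 69: [31, 62, 69, 74, 75, 79, 67, 5]
Insert 67: [31, 62, 67, 69, 74, 75, 79, 5]
Insert 5: [5, 31, 62, 67, 69, 74, 75, 79]

Sorted: [5, 31, 62, 67, 69, 74, 75, 79]


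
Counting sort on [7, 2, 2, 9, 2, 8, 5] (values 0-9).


Input: [7, 2, 2, 9, 2, 8, 5]
Counts: [0, 0, 3, 0, 0, 1, 0, 1, 1, 1]

Sorted: [2, 2, 2, 5, 7, 8, 9]


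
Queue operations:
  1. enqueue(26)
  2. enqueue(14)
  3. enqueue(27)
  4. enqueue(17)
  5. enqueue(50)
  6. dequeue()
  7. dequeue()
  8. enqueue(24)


enqueue(26) -> [26]
enqueue(14) -> [26, 14]
enqueue(27) -> [26, 14, 27]
enqueue(17) -> [26, 14, 27, 17]
enqueue(50) -> [26, 14, 27, 17, 50]
dequeue()->26, [14, 27, 17, 50]
dequeue()->14, [27, 17, 50]
enqueue(24) -> [27, 17, 50, 24]

Final queue: [27, 17, 50, 24]


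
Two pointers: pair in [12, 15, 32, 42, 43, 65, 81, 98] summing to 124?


lo=0(12)+hi=7(98)=110
lo=1(15)+hi=7(98)=113
lo=2(32)+hi=7(98)=130
lo=2(32)+hi=6(81)=113
lo=3(42)+hi=6(81)=123
lo=4(43)+hi=6(81)=124

Yes: 43+81=124


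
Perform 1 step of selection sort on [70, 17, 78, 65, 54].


Initial: [70, 17, 78, 65, 54]
Step 1: min=17 at 1
  Swap: [17, 70, 78, 65, 54]

After 1 step: [17, 70, 78, 65, 54]


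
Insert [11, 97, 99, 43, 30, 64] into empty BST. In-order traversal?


Insert 11: root
Insert 97: R from 11
Insert 99: R from 11 -> R from 97
Insert 43: R from 11 -> L from 97
Insert 30: R from 11 -> L from 97 -> L from 43
Insert 64: R from 11 -> L from 97 -> R from 43

In-order: [11, 30, 43, 64, 97, 99]


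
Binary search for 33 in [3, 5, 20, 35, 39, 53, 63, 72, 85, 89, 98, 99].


Step 1: lo=0, hi=11, mid=5, val=53
Step 2: lo=0, hi=4, mid=2, val=20
Step 3: lo=3, hi=4, mid=3, val=35

Not found


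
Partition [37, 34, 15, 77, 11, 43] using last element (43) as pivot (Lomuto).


Pivot: 43
  37 <= 43: advance i (no swap)
  34 <= 43: advance i (no swap)
  15 <= 43: advance i (no swap)
  11 <= 43: swap -> [37, 34, 15, 11, 77, 43]
Place pivot at 4: [37, 34, 15, 11, 43, 77]

Partitioned: [37, 34, 15, 11, 43, 77]


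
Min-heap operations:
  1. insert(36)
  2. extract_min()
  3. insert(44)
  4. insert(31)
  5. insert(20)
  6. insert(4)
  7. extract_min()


insert(36) -> [36]
extract_min()->36, []
insert(44) -> [44]
insert(31) -> [31, 44]
insert(20) -> [20, 44, 31]
insert(4) -> [4, 20, 31, 44]
extract_min()->4, [20, 44, 31]

Final heap: [20, 44, 31]


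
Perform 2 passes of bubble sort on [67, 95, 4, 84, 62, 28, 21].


Initial: [67, 95, 4, 84, 62, 28, 21]
Pass 1: [67, 4, 84, 62, 28, 21, 95] (5 swaps)
Pass 2: [4, 67, 62, 28, 21, 84, 95] (4 swaps)

After 2 passes: [4, 67, 62, 28, 21, 84, 95]


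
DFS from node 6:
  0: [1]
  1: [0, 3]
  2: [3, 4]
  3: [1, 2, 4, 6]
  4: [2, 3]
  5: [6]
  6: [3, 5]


Visit 6, push [5, 3]
Visit 3, push [4, 2, 1]
Visit 1, push [0]
Visit 0, push []
Visit 2, push [4]
Visit 4, push []
Visit 5, push []

DFS order: [6, 3, 1, 0, 2, 4, 5]


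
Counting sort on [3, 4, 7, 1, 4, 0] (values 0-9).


Input: [3, 4, 7, 1, 4, 0]
Counts: [1, 1, 0, 1, 2, 0, 0, 1, 0, 0]

Sorted: [0, 1, 3, 4, 4, 7]


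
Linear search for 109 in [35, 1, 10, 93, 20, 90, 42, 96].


i=0: 35!=109
i=1: 1!=109
i=2: 10!=109
i=3: 93!=109
i=4: 20!=109
i=5: 90!=109
i=6: 42!=109
i=7: 96!=109

Not found, 8 comps


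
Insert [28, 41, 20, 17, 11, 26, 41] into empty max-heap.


Insert 28: [28]
Insert 41: [41, 28]
Insert 20: [41, 28, 20]
Insert 17: [41, 28, 20, 17]
Insert 11: [41, 28, 20, 17, 11]
Insert 26: [41, 28, 26, 17, 11, 20]
Insert 41: [41, 28, 41, 17, 11, 20, 26]

Final heap: [41, 28, 41, 17, 11, 20, 26]


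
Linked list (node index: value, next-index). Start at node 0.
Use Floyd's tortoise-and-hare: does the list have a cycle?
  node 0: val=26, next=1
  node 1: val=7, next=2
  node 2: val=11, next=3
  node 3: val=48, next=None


Floyd's tortoise (slow, +1) and hare (fast, +2):
  init: slow=0, fast=0
  step 1: slow=1, fast=2
  step 2: fast 2->3->None, no cycle

Cycle: no


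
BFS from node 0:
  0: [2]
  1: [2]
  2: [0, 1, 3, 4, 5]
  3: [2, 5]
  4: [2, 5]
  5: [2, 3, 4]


Visit 0, enqueue [2]
Visit 2, enqueue [1, 3, 4, 5]
Visit 1, enqueue []
Visit 3, enqueue []
Visit 4, enqueue []
Visit 5, enqueue []

BFS order: [0, 2, 1, 3, 4, 5]


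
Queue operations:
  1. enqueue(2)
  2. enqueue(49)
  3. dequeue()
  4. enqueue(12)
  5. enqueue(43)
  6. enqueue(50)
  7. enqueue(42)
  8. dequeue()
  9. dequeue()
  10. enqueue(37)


enqueue(2) -> [2]
enqueue(49) -> [2, 49]
dequeue()->2, [49]
enqueue(12) -> [49, 12]
enqueue(43) -> [49, 12, 43]
enqueue(50) -> [49, 12, 43, 50]
enqueue(42) -> [49, 12, 43, 50, 42]
dequeue()->49, [12, 43, 50, 42]
dequeue()->12, [43, 50, 42]
enqueue(37) -> [43, 50, 42, 37]

Final queue: [43, 50, 42, 37]


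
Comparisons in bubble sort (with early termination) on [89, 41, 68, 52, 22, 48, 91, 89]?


Algorithm: bubble sort (with early termination)
Input: [89, 41, 68, 52, 22, 48, 91, 89]
Sorted: [22, 41, 48, 52, 68, 89, 89, 91]

25


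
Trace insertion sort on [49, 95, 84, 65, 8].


Initial: [49, 95, 84, 65, 8]
Insert 95: [49, 95, 84, 65, 8]
Insert 84: [49, 84, 95, 65, 8]
Insert 65: [49, 65, 84, 95, 8]
Insert 8: [8, 49, 65, 84, 95]

Sorted: [8, 49, 65, 84, 95]


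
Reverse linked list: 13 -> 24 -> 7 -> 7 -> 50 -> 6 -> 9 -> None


Step 1: curr=13, set curr.next=prev(None) | reversed so far: 13
Step 2: curr=24, set curr.next=prev(13) | reversed so far: 24 -> 13
Step 3: curr=7, set curr.next=prev(24) | reversed so far: 7 -> 24 -> 13
Step 4: curr=7, set curr.next=prev(7) | reversed so far: 7 -> 7 -> 24 -> 13
Step 5: curr=50, set curr.next=prev(7) | reversed so far: 50 -> 7 -> 7 -> 24 -> 13
Step 6: curr=6, set curr.next=prev(50) | reversed so far: 6 -> 50 -> 7 -> 7 -> 24 -> 13
Step 7: curr=9, set curr.next=prev(6) | reversed so far: 9 -> 6 -> 50 -> 7 -> 7 -> 24 -> 13

9 -> 6 -> 50 -> 7 -> 7 -> 24 -> 13 -> None


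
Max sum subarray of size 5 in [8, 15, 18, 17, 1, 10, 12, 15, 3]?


[0:5]: 59
[1:6]: 61
[2:7]: 58
[3:8]: 55
[4:9]: 41

Max: 61 at [1:6]


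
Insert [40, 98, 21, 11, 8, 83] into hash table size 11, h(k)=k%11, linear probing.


Insert 40: h=7 -> slot 7
Insert 98: h=10 -> slot 10
Insert 21: h=10, 1 probes -> slot 0
Insert 11: h=0, 1 probes -> slot 1
Insert 8: h=8 -> slot 8
Insert 83: h=6 -> slot 6

Table: [21, 11, None, None, None, None, 83, 40, 8, None, 98]


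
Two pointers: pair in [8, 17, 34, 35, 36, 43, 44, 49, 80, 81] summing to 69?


lo=0(8)+hi=9(81)=89
lo=0(8)+hi=8(80)=88
lo=0(8)+hi=7(49)=57
lo=1(17)+hi=7(49)=66
lo=2(34)+hi=7(49)=83
lo=2(34)+hi=6(44)=78
lo=2(34)+hi=5(43)=77
lo=2(34)+hi=4(36)=70
lo=2(34)+hi=3(35)=69

Yes: 34+35=69


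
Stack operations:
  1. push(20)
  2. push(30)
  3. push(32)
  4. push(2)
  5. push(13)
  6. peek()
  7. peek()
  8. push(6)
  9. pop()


push(20) -> [20]
push(30) -> [20, 30]
push(32) -> [20, 30, 32]
push(2) -> [20, 30, 32, 2]
push(13) -> [20, 30, 32, 2, 13]
peek()->13
peek()->13
push(6) -> [20, 30, 32, 2, 13, 6]
pop()->6, [20, 30, 32, 2, 13]

Final stack: [20, 30, 32, 2, 13]


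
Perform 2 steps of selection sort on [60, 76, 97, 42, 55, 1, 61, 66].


Initial: [60, 76, 97, 42, 55, 1, 61, 66]
Step 1: min=1 at 5
  Swap: [1, 76, 97, 42, 55, 60, 61, 66]
Step 2: min=42 at 3
  Swap: [1, 42, 97, 76, 55, 60, 61, 66]

After 2 steps: [1, 42, 97, 76, 55, 60, 61, 66]


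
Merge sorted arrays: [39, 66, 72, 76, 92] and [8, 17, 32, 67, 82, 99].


Take 8 from B
Take 17 from B
Take 32 from B
Take 39 from A
Take 66 from A
Take 67 from B
Take 72 from A
Take 76 from A
Take 82 from B
Take 92 from A

Merged: [8, 17, 32, 39, 66, 67, 72, 76, 82, 92, 99]


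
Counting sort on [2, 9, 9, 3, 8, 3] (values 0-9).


Input: [2, 9, 9, 3, 8, 3]
Counts: [0, 0, 1, 2, 0, 0, 0, 0, 1, 2]

Sorted: [2, 3, 3, 8, 9, 9]


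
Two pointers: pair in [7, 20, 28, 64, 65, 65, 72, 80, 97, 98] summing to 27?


lo=0(7)+hi=9(98)=105
lo=0(7)+hi=8(97)=104
lo=0(7)+hi=7(80)=87
lo=0(7)+hi=6(72)=79
lo=0(7)+hi=5(65)=72
lo=0(7)+hi=4(65)=72
lo=0(7)+hi=3(64)=71
lo=0(7)+hi=2(28)=35
lo=0(7)+hi=1(20)=27

Yes: 7+20=27


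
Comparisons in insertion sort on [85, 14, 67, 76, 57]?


Algorithm: insertion sort
Input: [85, 14, 67, 76, 57]
Sorted: [14, 57, 67, 76, 85]

9


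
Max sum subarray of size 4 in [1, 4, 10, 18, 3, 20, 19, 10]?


[0:4]: 33
[1:5]: 35
[2:6]: 51
[3:7]: 60
[4:8]: 52

Max: 60 at [3:7]


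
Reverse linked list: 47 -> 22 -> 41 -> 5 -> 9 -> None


Step 1: curr=47, set curr.next=prev(None) | reversed so far: 47
Step 2: curr=22, set curr.next=prev(47) | reversed so far: 22 -> 47
Step 3: curr=41, set curr.next=prev(22) | reversed so far: 41 -> 22 -> 47
Step 4: curr=5, set curr.next=prev(41) | reversed so far: 5 -> 41 -> 22 -> 47
Step 5: curr=9, set curr.next=prev(5) | reversed so far: 9 -> 5 -> 41 -> 22 -> 47

9 -> 5 -> 41 -> 22 -> 47 -> None


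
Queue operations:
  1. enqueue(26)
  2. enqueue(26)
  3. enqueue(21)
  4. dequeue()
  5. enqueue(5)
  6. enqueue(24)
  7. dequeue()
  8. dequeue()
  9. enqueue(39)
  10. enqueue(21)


enqueue(26) -> [26]
enqueue(26) -> [26, 26]
enqueue(21) -> [26, 26, 21]
dequeue()->26, [26, 21]
enqueue(5) -> [26, 21, 5]
enqueue(24) -> [26, 21, 5, 24]
dequeue()->26, [21, 5, 24]
dequeue()->21, [5, 24]
enqueue(39) -> [5, 24, 39]
enqueue(21) -> [5, 24, 39, 21]

Final queue: [5, 24, 39, 21]


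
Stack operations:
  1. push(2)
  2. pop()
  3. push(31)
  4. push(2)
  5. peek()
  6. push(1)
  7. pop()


push(2) -> [2]
pop()->2, []
push(31) -> [31]
push(2) -> [31, 2]
peek()->2
push(1) -> [31, 2, 1]
pop()->1, [31, 2]

Final stack: [31, 2]


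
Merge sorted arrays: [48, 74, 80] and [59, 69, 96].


Take 48 from A
Take 59 from B
Take 69 from B
Take 74 from A
Take 80 from A

Merged: [48, 59, 69, 74, 80, 96]


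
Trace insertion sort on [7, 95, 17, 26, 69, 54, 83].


Initial: [7, 95, 17, 26, 69, 54, 83]
Insert 95: [7, 95, 17, 26, 69, 54, 83]
Insert 17: [7, 17, 95, 26, 69, 54, 83]
Insert 26: [7, 17, 26, 95, 69, 54, 83]
Insert 69: [7, 17, 26, 69, 95, 54, 83]
Insert 54: [7, 17, 26, 54, 69, 95, 83]
Insert 83: [7, 17, 26, 54, 69, 83, 95]

Sorted: [7, 17, 26, 54, 69, 83, 95]


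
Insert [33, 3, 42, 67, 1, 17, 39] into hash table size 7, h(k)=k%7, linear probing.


Insert 33: h=5 -> slot 5
Insert 3: h=3 -> slot 3
Insert 42: h=0 -> slot 0
Insert 67: h=4 -> slot 4
Insert 1: h=1 -> slot 1
Insert 17: h=3, 3 probes -> slot 6
Insert 39: h=4, 5 probes -> slot 2

Table: [42, 1, 39, 3, 67, 33, 17]


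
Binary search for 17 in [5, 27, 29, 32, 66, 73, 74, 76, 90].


Step 1: lo=0, hi=8, mid=4, val=66
Step 2: lo=0, hi=3, mid=1, val=27
Step 3: lo=0, hi=0, mid=0, val=5

Not found


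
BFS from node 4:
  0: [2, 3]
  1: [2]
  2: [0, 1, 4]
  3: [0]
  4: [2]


Visit 4, enqueue [2]
Visit 2, enqueue [0, 1]
Visit 0, enqueue [3]
Visit 1, enqueue []
Visit 3, enqueue []

BFS order: [4, 2, 0, 1, 3]


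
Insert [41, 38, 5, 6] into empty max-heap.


Insert 41: [41]
Insert 38: [41, 38]
Insert 5: [41, 38, 5]
Insert 6: [41, 38, 5, 6]

Final heap: [41, 38, 5, 6]


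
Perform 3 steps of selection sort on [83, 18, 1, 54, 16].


Initial: [83, 18, 1, 54, 16]
Step 1: min=1 at 2
  Swap: [1, 18, 83, 54, 16]
Step 2: min=16 at 4
  Swap: [1, 16, 83, 54, 18]
Step 3: min=18 at 4
  Swap: [1, 16, 18, 54, 83]

After 3 steps: [1, 16, 18, 54, 83]


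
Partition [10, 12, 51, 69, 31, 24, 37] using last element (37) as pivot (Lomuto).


Pivot: 37
  10 <= 37: advance i (no swap)
  12 <= 37: advance i (no swap)
  31 <= 37: swap -> [10, 12, 31, 69, 51, 24, 37]
  24 <= 37: swap -> [10, 12, 31, 24, 51, 69, 37]
Place pivot at 4: [10, 12, 31, 24, 37, 69, 51]

Partitioned: [10, 12, 31, 24, 37, 69, 51]


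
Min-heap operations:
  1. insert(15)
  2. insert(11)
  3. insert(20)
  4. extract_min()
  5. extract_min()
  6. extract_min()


insert(15) -> [15]
insert(11) -> [11, 15]
insert(20) -> [11, 15, 20]
extract_min()->11, [15, 20]
extract_min()->15, [20]
extract_min()->20, []

Final heap: []


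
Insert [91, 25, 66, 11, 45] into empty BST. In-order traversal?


Insert 91: root
Insert 25: L from 91
Insert 66: L from 91 -> R from 25
Insert 11: L from 91 -> L from 25
Insert 45: L from 91 -> R from 25 -> L from 66

In-order: [11, 25, 45, 66, 91]


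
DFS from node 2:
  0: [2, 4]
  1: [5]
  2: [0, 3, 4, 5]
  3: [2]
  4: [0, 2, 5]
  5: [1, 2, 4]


Visit 2, push [5, 4, 3, 0]
Visit 0, push [4]
Visit 4, push [5]
Visit 5, push [1]
Visit 1, push []
Visit 3, push []

DFS order: [2, 0, 4, 5, 1, 3]


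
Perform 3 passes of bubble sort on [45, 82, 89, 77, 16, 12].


Initial: [45, 82, 89, 77, 16, 12]
Pass 1: [45, 82, 77, 16, 12, 89] (3 swaps)
Pass 2: [45, 77, 16, 12, 82, 89] (3 swaps)
Pass 3: [45, 16, 12, 77, 82, 89] (2 swaps)

After 3 passes: [45, 16, 12, 77, 82, 89]


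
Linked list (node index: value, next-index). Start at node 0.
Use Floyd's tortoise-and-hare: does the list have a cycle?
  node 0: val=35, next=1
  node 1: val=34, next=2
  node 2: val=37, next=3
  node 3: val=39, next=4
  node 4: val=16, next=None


Floyd's tortoise (slow, +1) and hare (fast, +2):
  init: slow=0, fast=0
  step 1: slow=1, fast=2
  step 2: slow=2, fast=4
  step 3: fast -> None, no cycle

Cycle: no


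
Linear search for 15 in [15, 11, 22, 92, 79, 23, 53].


i=0: 15==15 found!

Found at 0, 1 comps


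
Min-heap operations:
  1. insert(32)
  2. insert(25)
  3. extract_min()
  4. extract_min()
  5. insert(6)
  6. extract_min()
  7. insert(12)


insert(32) -> [32]
insert(25) -> [25, 32]
extract_min()->25, [32]
extract_min()->32, []
insert(6) -> [6]
extract_min()->6, []
insert(12) -> [12]

Final heap: [12]


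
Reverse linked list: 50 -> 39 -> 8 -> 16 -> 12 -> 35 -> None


Step 1: curr=50, set curr.next=prev(None) | reversed so far: 50
Step 2: curr=39, set curr.next=prev(50) | reversed so far: 39 -> 50
Step 3: curr=8, set curr.next=prev(39) | reversed so far: 8 -> 39 -> 50
Step 4: curr=16, set curr.next=prev(8) | reversed so far: 16 -> 8 -> 39 -> 50
Step 5: curr=12, set curr.next=prev(16) | reversed so far: 12 -> 16 -> 8 -> 39 -> 50
Step 6: curr=35, set curr.next=prev(12) | reversed so far: 35 -> 12 -> 16 -> 8 -> 39 -> 50

35 -> 12 -> 16 -> 8 -> 39 -> 50 -> None


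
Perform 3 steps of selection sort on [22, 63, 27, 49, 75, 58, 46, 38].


Initial: [22, 63, 27, 49, 75, 58, 46, 38]
Step 1: min=22 at 0
  Swap: [22, 63, 27, 49, 75, 58, 46, 38]
Step 2: min=27 at 2
  Swap: [22, 27, 63, 49, 75, 58, 46, 38]
Step 3: min=38 at 7
  Swap: [22, 27, 38, 49, 75, 58, 46, 63]

After 3 steps: [22, 27, 38, 49, 75, 58, 46, 63]


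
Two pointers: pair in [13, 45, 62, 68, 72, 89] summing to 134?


lo=0(13)+hi=5(89)=102
lo=1(45)+hi=5(89)=134

Yes: 45+89=134


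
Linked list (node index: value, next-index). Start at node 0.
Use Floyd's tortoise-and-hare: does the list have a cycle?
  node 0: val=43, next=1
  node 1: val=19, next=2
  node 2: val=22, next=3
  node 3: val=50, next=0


Floyd's tortoise (slow, +1) and hare (fast, +2):
  init: slow=0, fast=0
  step 1: slow=1, fast=2
  step 2: slow=2, fast=0
  step 3: slow=3, fast=2
  step 4: slow=0, fast=0
  slow == fast at node 0: cycle detected

Cycle: yes


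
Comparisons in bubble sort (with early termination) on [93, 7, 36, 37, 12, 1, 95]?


Algorithm: bubble sort (with early termination)
Input: [93, 7, 36, 37, 12, 1, 95]
Sorted: [1, 7, 12, 36, 37, 93, 95]

21


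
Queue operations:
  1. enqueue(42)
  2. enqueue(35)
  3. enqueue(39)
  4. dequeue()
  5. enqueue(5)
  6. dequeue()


enqueue(42) -> [42]
enqueue(35) -> [42, 35]
enqueue(39) -> [42, 35, 39]
dequeue()->42, [35, 39]
enqueue(5) -> [35, 39, 5]
dequeue()->35, [39, 5]

Final queue: [39, 5]


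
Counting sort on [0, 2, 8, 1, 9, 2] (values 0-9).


Input: [0, 2, 8, 1, 9, 2]
Counts: [1, 1, 2, 0, 0, 0, 0, 0, 1, 1]

Sorted: [0, 1, 2, 2, 8, 9]


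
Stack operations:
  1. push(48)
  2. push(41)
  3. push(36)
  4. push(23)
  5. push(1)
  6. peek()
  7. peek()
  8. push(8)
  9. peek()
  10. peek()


push(48) -> [48]
push(41) -> [48, 41]
push(36) -> [48, 41, 36]
push(23) -> [48, 41, 36, 23]
push(1) -> [48, 41, 36, 23, 1]
peek()->1
peek()->1
push(8) -> [48, 41, 36, 23, 1, 8]
peek()->8
peek()->8

Final stack: [48, 41, 36, 23, 1, 8]


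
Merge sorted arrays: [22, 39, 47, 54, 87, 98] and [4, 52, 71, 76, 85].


Take 4 from B
Take 22 from A
Take 39 from A
Take 47 from A
Take 52 from B
Take 54 from A
Take 71 from B
Take 76 from B
Take 85 from B

Merged: [4, 22, 39, 47, 52, 54, 71, 76, 85, 87, 98]
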